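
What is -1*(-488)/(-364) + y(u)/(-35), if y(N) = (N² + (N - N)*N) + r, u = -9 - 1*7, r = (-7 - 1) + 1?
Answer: -3847/455 ≈ -8.4549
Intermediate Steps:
r = -7 (r = -8 + 1 = -7)
u = -16 (u = -9 - 7 = -16)
y(N) = -7 + N² (y(N) = (N² + (N - N)*N) - 7 = (N² + 0*N) - 7 = (N² + 0) - 7 = N² - 7 = -7 + N²)
-1*(-488)/(-364) + y(u)/(-35) = -1*(-488)/(-364) + (-7 + (-16)²)/(-35) = 488*(-1/364) + (-7 + 256)*(-1/35) = -122/91 + 249*(-1/35) = -122/91 - 249/35 = -3847/455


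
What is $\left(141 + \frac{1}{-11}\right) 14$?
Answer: $\frac{21700}{11} \approx 1972.7$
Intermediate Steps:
$\left(141 + \frac{1}{-11}\right) 14 = \left(141 - \frac{1}{11}\right) 14 = \frac{1550}{11} \cdot 14 = \frac{21700}{11}$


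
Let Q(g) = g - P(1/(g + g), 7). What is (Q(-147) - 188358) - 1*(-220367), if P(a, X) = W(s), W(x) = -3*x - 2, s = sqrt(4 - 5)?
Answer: 31864 + 3*I ≈ 31864.0 + 3.0*I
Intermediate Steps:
s = I (s = sqrt(-1) = I ≈ 1.0*I)
W(x) = -2 - 3*x
P(a, X) = -2 - 3*I
Q(g) = 2 + g + 3*I (Q(g) = g - (-2 - 3*I) = g + (2 + 3*I) = 2 + g + 3*I)
(Q(-147) - 188358) - 1*(-220367) = ((2 - 147 + 3*I) - 188358) - 1*(-220367) = ((-145 + 3*I) - 188358) + 220367 = (-188503 + 3*I) + 220367 = 31864 + 3*I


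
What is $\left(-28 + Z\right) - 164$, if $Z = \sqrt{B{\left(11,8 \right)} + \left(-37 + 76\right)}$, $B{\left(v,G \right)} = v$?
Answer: $-192 + 5 \sqrt{2} \approx -184.93$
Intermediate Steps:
$Z = 5 \sqrt{2}$ ($Z = \sqrt{11 + \left(-37 + 76\right)} = \sqrt{11 + 39} = \sqrt{50} = 5 \sqrt{2} \approx 7.0711$)
$\left(-28 + Z\right) - 164 = \left(-28 + 5 \sqrt{2}\right) - 164 = -192 + 5 \sqrt{2}$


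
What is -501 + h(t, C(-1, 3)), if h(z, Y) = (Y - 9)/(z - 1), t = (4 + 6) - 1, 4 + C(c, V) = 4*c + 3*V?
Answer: -502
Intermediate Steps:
C(c, V) = -4 + 3*V + 4*c (C(c, V) = -4 + (4*c + 3*V) = -4 + (3*V + 4*c) = -4 + 3*V + 4*c)
t = 9 (t = 10 - 1 = 9)
h(z, Y) = (-9 + Y)/(-1 + z)
-501 + h(t, C(-1, 3)) = -501 + (-9 + (-4 + 3*3 + 4*(-1)))/(-1 + 9) = -501 + (-9 + (-4 + 9 - 4))/8 = -501 + (-9 + 1)/8 = -501 + (⅛)*(-8) = -501 - 1 = -502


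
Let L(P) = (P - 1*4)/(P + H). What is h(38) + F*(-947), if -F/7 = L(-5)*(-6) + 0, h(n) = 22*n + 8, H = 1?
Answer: -177295/2 ≈ -88648.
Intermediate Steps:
L(P) = (-4 + P)/(1 + P) (L(P) = (P - 1*4)/(P + 1) = (P - 4)/(1 + P) = (-4 + P)/(1 + P))
h(n) = 8 + 22*n
F = 189/2 (F = -7*(((-4 - 5)/(1 - 5))*(-6) + 0) = -7*((-9/(-4))*(-6) + 0) = -7*(-¼*(-9)*(-6) + 0) = -7*((9/4)*(-6) + 0) = -7*(-27/2 + 0) = -7*(-27/2) = 189/2 ≈ 94.500)
h(38) + F*(-947) = (8 + 22*38) + (189/2)*(-947) = (8 + 836) - 178983/2 = 844 - 178983/2 = -177295/2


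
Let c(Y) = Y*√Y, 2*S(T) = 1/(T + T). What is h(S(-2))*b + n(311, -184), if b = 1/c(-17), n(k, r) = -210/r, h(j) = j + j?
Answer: 105/92 - I*√17/1156 ≈ 1.1413 - 0.0035667*I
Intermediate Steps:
S(T) = 1/(4*T) (S(T) = 1/(2*(T + T)) = 1/(2*((2*T))) = (1/(2*T))/2 = 1/(4*T))
c(Y) = Y^(3/2)
h(j) = 2*j
b = I*√17/289 (b = 1/((-17)^(3/2)) = 1/(-17*I*√17) = I*√17/289 ≈ 0.014267*I)
h(S(-2))*b + n(311, -184) = (2*((¼)/(-2)))*(I*√17/289) - 210/(-184) = (2*((¼)*(-½)))*(I*√17/289) - 210*(-1/184) = (2*(-⅛))*(I*√17/289) + 105/92 = -I*√17/1156 + 105/92 = 105/92 - I*√17/1156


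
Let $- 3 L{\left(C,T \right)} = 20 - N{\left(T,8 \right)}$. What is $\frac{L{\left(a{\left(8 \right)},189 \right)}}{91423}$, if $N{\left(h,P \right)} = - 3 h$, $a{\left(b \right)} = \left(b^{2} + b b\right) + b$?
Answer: $- \frac{587}{274269} \approx -0.0021402$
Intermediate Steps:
$a{\left(b \right)} = b + 2 b^{2}$ ($a{\left(b \right)} = \left(b^{2} + b^{2}\right) + b = 2 b^{2} + b = b + 2 b^{2}$)
$L{\left(C,T \right)} = - \frac{20}{3} - T$ ($L{\left(C,T \right)} = - \frac{20 - - 3 T}{3} = - \frac{20 + 3 T}{3} = - \frac{20}{3} - T$)
$\frac{L{\left(a{\left(8 \right)},189 \right)}}{91423} = \frac{- \frac{20}{3} - 189}{91423} = \left(- \frac{20}{3} - 189\right) \frac{1}{91423} = \left(- \frac{587}{3}\right) \frac{1}{91423} = - \frac{587}{274269}$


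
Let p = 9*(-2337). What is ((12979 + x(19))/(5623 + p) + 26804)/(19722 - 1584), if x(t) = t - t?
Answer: 137678887/93168860 ≈ 1.4777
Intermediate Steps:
x(t) = 0
p = -21033
((12979 + x(19))/(5623 + p) + 26804)/(19722 - 1584) = ((12979 + 0)/(5623 - 21033) + 26804)/(19722 - 1584) = (12979/(-15410) + 26804)/18138 = (12979*(-1/15410) + 26804)*(1/18138) = (-12979/15410 + 26804)*(1/18138) = (413036661/15410)*(1/18138) = 137678887/93168860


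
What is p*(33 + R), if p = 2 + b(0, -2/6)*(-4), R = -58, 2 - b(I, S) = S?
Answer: 550/3 ≈ 183.33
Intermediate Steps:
b(I, S) = 2 - S
p = -22/3 (p = 2 + (2 - (-2)/6)*(-4) = 2 + (2 - 1*(-⅓))*(-4) = 2 + (2 + ⅓)*(-4) = 2 + (7/3)*(-4) = 2 - 28/3 = -22/3 ≈ -7.3333)
p*(33 + R) = -22*(33 - 58)/3 = -22/3*(-25) = 550/3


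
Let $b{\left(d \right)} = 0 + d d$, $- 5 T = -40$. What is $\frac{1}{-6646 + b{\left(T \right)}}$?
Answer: $- \frac{1}{6582} \approx -0.00015193$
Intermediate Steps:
$T = 8$ ($T = \left(- \frac{1}{5}\right) \left(-40\right) = 8$)
$b{\left(d \right)} = d^{2}$ ($b{\left(d \right)} = 0 + d^{2} = d^{2}$)
$\frac{1}{-6646 + b{\left(T \right)}} = \frac{1}{-6646 + 8^{2}} = \frac{1}{-6646 + 64} = \frac{1}{-6582} = - \frac{1}{6582}$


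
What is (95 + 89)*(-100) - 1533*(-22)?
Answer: 15326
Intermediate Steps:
(95 + 89)*(-100) - 1533*(-22) = 184*(-100) + 33726 = -18400 + 33726 = 15326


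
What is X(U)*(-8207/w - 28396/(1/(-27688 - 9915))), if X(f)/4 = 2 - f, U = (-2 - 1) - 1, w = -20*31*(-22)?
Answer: 43693344300339/1705 ≈ 2.5627e+10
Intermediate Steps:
w = 13640 (w = -620*(-22) = 13640)
U = -4 (U = -3 - 1 = -4)
X(f) = 8 - 4*f (X(f) = 4*(2 - f) = 8 - 4*f)
X(U)*(-8207/w - 28396/(1/(-27688 - 9915))) = (8 - 4*(-4))*(-8207/13640 - 28396/(1/(-27688 - 9915))) = (8 + 16)*(-8207*1/13640 - 28396/(1/(-37603))) = 24*(-8207/13640 - 28396/(-1/37603)) = 24*(-8207/13640 - 28396*(-37603)) = 24*(-8207/13640 + 1067774788) = 24*(14564448100113/13640) = 43693344300339/1705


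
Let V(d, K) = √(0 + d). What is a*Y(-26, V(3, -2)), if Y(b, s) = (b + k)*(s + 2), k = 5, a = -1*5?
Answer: 210 + 105*√3 ≈ 391.87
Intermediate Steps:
a = -5
V(d, K) = √d
Y(b, s) = (2 + s)*(5 + b) (Y(b, s) = (b + 5)*(s + 2) = (5 + b)*(2 + s) = (2 + s)*(5 + b))
a*Y(-26, V(3, -2)) = -5*(10 + 2*(-26) + 5*√3 - 26*√3) = -5*(10 - 52 + 5*√3 - 26*√3) = -5*(-42 - 21*√3) = 210 + 105*√3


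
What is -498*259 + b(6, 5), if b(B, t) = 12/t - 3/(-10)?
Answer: -1289793/10 ≈ -1.2898e+5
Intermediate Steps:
b(B, t) = 3/10 + 12/t (b(B, t) = 12/t - 3*(-⅒) = 12/t + 3/10 = 3/10 + 12/t)
-498*259 + b(6, 5) = -498*259 + (3/10 + 12/5) = -128982 + (3/10 + 12*(⅕)) = -128982 + (3/10 + 12/5) = -128982 + 27/10 = -1289793/10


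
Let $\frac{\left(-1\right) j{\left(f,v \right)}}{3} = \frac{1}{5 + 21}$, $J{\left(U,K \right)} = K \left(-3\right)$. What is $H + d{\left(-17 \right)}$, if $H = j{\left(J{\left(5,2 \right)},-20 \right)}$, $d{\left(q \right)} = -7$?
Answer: $- \frac{185}{26} \approx -7.1154$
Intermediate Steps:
$J{\left(U,K \right)} = - 3 K$
$j{\left(f,v \right)} = - \frac{3}{26}$ ($j{\left(f,v \right)} = - \frac{3}{5 + 21} = - \frac{3}{26}$)
$H = - \frac{3}{26} \approx -0.11538$
$H + d{\left(-17 \right)} = - \frac{3}{26} - 7 = - \frac{185}{26}$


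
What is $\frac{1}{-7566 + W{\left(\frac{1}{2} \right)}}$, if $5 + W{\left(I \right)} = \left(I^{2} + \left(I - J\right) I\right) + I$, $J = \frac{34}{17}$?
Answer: $- \frac{1}{7571} \approx -0.00013208$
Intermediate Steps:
$J = 2$ ($J = 34 \cdot \frac{1}{17} = 2$)
$W{\left(I \right)} = -5 + I + I^{2} + I \left(-2 + I\right)$ ($W{\left(I \right)} = -5 + \left(\left(I^{2} + \left(I - 2\right) I\right) + I\right) = -5 + \left(\left(I^{2} + \left(-2 + I\right) I\right) + I\right) = -5 + \left(\left(I^{2} + I \left(-2 + I\right)\right) + I\right) = -5 + \left(I + I^{2} + I \left(-2 + I\right)\right) = -5 + I + I^{2} + I \left(-2 + I\right)$)
$\frac{1}{-7566 + W{\left(\frac{1}{2} \right)}} = \frac{1}{-7566 - \left(\frac{11}{2} - \frac{1}{2}\right)} = \frac{1}{-7566 - 5} = \frac{1}{-7571} = - \frac{1}{7571}$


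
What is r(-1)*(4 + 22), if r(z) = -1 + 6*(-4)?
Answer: -650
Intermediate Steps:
r(z) = -25 (r(z) = -1 - 24 = -25)
r(-1)*(4 + 22) = -25*(4 + 22) = -25*26 = -650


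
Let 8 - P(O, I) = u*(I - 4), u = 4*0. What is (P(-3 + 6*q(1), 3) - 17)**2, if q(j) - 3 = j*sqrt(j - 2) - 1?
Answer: 81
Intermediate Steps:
q(j) = 2 + j*sqrt(-2 + j) (q(j) = 3 + (j*sqrt(j - 2) - 1) = 3 + (j*sqrt(-2 + j) - 1) = 3 + (-1 + j*sqrt(-2 + j)) = 2 + j*sqrt(-2 + j))
u = 0
P(O, I) = 8 (P(O, I) = 8 - 0*(I - 4) = 8 - 0*(-4 + I) = 8 - 1*0 = 8 + 0 = 8)
(P(-3 + 6*q(1), 3) - 17)**2 = (8 - 17)**2 = (-9)**2 = 81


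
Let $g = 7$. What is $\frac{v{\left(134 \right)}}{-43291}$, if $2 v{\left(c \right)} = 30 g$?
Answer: $- \frac{105}{43291} \approx -0.0024254$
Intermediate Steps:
$v{\left(c \right)} = 105$ ($v{\left(c \right)} = \frac{30 \cdot 7}{2} = \frac{1}{2} \cdot 210 = 105$)
$\frac{v{\left(134 \right)}}{-43291} = \frac{105}{-43291} = 105 \left(- \frac{1}{43291}\right) = - \frac{105}{43291}$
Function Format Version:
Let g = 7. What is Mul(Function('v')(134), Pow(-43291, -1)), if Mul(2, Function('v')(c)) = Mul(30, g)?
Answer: Rational(-105, 43291) ≈ -0.0024254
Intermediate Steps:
Function('v')(c) = 105 (Function('v')(c) = Mul(Rational(1, 2), Mul(30, 7)) = Mul(Rational(1, 2), 210) = 105)
Mul(Function('v')(134), Pow(-43291, -1)) = Mul(105, Pow(-43291, -1)) = Mul(105, Rational(-1, 43291)) = Rational(-105, 43291)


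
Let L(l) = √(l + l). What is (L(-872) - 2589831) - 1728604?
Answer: -4318435 + 4*I*√109 ≈ -4.3184e+6 + 41.761*I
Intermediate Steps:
L(l) = √2*√l (L(l) = √(2*l) = √2*√l)
(L(-872) - 2589831) - 1728604 = (√2*√(-872) - 2589831) - 1728604 = (√2*(2*I*√218) - 2589831) - 1728604 = (4*I*√109 - 2589831) - 1728604 = (-2589831 + 4*I*√109) - 1728604 = -4318435 + 4*I*√109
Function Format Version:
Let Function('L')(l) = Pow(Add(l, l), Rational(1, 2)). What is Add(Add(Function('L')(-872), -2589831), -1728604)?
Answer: Add(-4318435, Mul(4, I, Pow(109, Rational(1, 2)))) ≈ Add(-4.3184e+6, Mul(41.761, I))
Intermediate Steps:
Function('L')(l) = Mul(Pow(2, Rational(1, 2)), Pow(l, Rational(1, 2))) (Function('L')(l) = Pow(Mul(2, l), Rational(1, 2)) = Mul(Pow(2, Rational(1, 2)), Pow(l, Rational(1, 2))))
Add(Add(Function('L')(-872), -2589831), -1728604) = Add(Add(Mul(Pow(2, Rational(1, 2)), Pow(-872, Rational(1, 2))), -2589831), -1728604) = Add(Add(Mul(Pow(2, Rational(1, 2)), Mul(2, I, Pow(218, Rational(1, 2)))), -2589831), -1728604) = Add(Add(Mul(4, I, Pow(109, Rational(1, 2))), -2589831), -1728604) = Add(Add(-2589831, Mul(4, I, Pow(109, Rational(1, 2)))), -1728604) = Add(-4318435, Mul(4, I, Pow(109, Rational(1, 2))))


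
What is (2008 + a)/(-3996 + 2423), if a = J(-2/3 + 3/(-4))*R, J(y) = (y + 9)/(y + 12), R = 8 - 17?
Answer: -254197/199771 ≈ -1.2724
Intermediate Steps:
R = -9
J(y) = (9 + y)/(12 + y)
a = -819/127 (a = ((9 + (-2/3 + 3/(-4)))/(12 + (-2/3 + 3/(-4))))*(-9) = ((9 + (-2*1/3 + 3*(-1/4)))/(12 + (-2*1/3 + 3*(-1/4))))*(-9) = ((9 + (-2/3 - 3/4))/(12 + (-2/3 - 3/4)))*(-9) = ((9 - 17/12)/(12 - 17/12))*(-9) = ((91/12)/(127/12))*(-9) = ((12/127)*(91/12))*(-9) = (91/127)*(-9) = -819/127 ≈ -6.4488)
(2008 + a)/(-3996 + 2423) = (2008 - 819/127)/(-3996 + 2423) = (254197/127)/(-1573) = (254197/127)*(-1/1573) = -254197/199771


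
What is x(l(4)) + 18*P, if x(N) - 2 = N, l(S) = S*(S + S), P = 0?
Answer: 34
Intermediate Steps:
l(S) = 2*S² (l(S) = S*(2*S) = 2*S²)
x(N) = 2 + N
x(l(4)) + 18*P = (2 + 2*4²) + 18*0 = (2 + 2*16) + 0 = (2 + 32) + 0 = 34 + 0 = 34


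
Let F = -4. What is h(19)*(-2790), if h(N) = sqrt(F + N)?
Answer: -2790*sqrt(15) ≈ -10806.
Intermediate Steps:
h(N) = sqrt(-4 + N)
h(19)*(-2790) = sqrt(-4 + 19)*(-2790) = sqrt(15)*(-2790) = -2790*sqrt(15)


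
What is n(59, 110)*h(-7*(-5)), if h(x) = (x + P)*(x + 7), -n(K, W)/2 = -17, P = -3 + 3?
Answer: 49980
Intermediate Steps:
P = 0
n(K, W) = 34 (n(K, W) = -2*(-17) = 34)
h(x) = x*(7 + x) (h(x) = (x + 0)*(x + 7) = x*(7 + x))
n(59, 110)*h(-7*(-5)) = 34*((-7*(-5))*(7 - 7*(-5))) = 34*(35*(7 + 35)) = 34*(35*42) = 34*1470 = 49980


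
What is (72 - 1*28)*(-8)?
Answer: -352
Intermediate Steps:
(72 - 1*28)*(-8) = (72 - 28)*(-8) = 44*(-8) = -352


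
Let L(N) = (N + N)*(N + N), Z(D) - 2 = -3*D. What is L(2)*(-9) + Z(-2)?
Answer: -136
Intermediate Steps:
Z(D) = 2 - 3*D
L(N) = 4*N² (L(N) = (2*N)*(2*N) = 4*N²)
L(2)*(-9) + Z(-2) = (4*2²)*(-9) + (2 - 3*(-2)) = (4*4)*(-9) + (2 + 6) = 16*(-9) + 8 = -144 + 8 = -136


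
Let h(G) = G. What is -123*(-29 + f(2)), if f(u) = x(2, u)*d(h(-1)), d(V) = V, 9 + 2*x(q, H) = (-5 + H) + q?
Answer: 2952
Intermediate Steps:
x(q, H) = -7 + H/2 + q/2 (x(q, H) = -9/2 + ((-5 + H) + q)/2 = -9/2 + (-5 + H + q)/2 = -9/2 + (-5/2 + H/2 + q/2) = -7 + H/2 + q/2)
f(u) = 6 - u/2 (f(u) = (-7 + u/2 + (½)*2)*(-1) = (-7 + u/2 + 1)*(-1) = (-6 + u/2)*(-1) = 6 - u/2)
-123*(-29 + f(2)) = -123*(-29 + (6 - ½*2)) = -123*(-29 + (6 - 1)) = -123*(-29 + 5) = -123*(-24) = 2952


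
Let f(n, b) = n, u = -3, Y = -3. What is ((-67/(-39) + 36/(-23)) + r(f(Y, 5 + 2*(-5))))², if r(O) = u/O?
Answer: 1069156/804609 ≈ 1.3288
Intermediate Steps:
r(O) = -3/O
((-67/(-39) + 36/(-23)) + r(f(Y, 5 + 2*(-5))))² = ((-67/(-39) + 36/(-23)) - 3/(-3))² = ((-67*(-1/39) + 36*(-1/23)) - 3*(-⅓))² = ((67/39 - 36/23) + 1)² = (137/897 + 1)² = (1034/897)² = 1069156/804609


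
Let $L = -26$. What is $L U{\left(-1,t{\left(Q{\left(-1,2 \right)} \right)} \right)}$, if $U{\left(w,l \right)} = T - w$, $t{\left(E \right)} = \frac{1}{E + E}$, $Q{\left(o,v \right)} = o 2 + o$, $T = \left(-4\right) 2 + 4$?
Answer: $78$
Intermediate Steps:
$T = -4$ ($T = -8 + 4 = -4$)
$Q{\left(o,v \right)} = 3 o$ ($Q{\left(o,v \right)} = 2 o + o = 3 o$)
$t{\left(E \right)} = \frac{1}{2 E}$
$U{\left(w,l \right)} = -4 - w$
$L U{\left(-1,t{\left(Q{\left(-1,2 \right)} \right)} \right)} = - 26 \left(-4 - -1\right) = - 26 \left(-4 + 1\right) = \left(-26\right) \left(-3\right) = 78$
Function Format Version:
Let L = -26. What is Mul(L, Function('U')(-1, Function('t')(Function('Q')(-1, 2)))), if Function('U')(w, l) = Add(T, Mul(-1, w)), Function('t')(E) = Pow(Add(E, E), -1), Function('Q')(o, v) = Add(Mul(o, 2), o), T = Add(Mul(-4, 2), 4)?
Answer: 78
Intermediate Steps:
T = -4 (T = Add(-8, 4) = -4)
Function('Q')(o, v) = Mul(3, o) (Function('Q')(o, v) = Add(Mul(2, o), o) = Mul(3, o))
Function('t')(E) = Mul(Rational(1, 2), Pow(E, -1)) (Function('t')(E) = Pow(Mul(2, E), -1) = Mul(Rational(1, 2), Pow(E, -1)))
Function('U')(w, l) = Add(-4, Mul(-1, w))
Mul(L, Function('U')(-1, Function('t')(Function('Q')(-1, 2)))) = Mul(-26, Add(-4, Mul(-1, -1))) = Mul(-26, Add(-4, 1)) = Mul(-26, -3) = 78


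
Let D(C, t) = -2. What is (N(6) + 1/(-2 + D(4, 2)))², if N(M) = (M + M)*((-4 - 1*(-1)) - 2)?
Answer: 58081/16 ≈ 3630.1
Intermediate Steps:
N(M) = -10*M (N(M) = (2*M)*((-4 + 1) - 2) = (2*M)*(-3 - 2) = (2*M)*(-5) = -10*M)
(N(6) + 1/(-2 + D(4, 2)))² = (-10*6 + 1/(-2 - 2))² = (-60 + 1/(-4))² = (-60 - ¼)² = (-241/4)² = 58081/16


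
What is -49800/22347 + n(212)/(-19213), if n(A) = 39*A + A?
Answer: -382103320/143117637 ≈ -2.6699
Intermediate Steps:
n(A) = 40*A
-49800/22347 + n(212)/(-19213) = -49800/22347 + (40*212)/(-19213) = -49800*1/22347 + 8480*(-1/19213) = -16600/7449 - 8480/19213 = -382103320/143117637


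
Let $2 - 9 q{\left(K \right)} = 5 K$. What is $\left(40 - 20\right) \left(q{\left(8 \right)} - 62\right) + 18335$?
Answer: $\frac{153095}{9} \approx 17011.0$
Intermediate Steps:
$q{\left(K \right)} = \frac{2}{9} - \frac{5 K}{9}$
$\left(40 - 20\right) \left(q{\left(8 \right)} - 62\right) + 18335 = \left(40 - 20\right) \left(\left(\frac{2}{9} - \frac{40}{9}\right) - 62\right) + 18335 = 20 \left(- \frac{38}{9} - 62\right) + 18335 = 20 \left(- \frac{596}{9}\right) + 18335 = - \frac{11920}{9} + 18335 = \frac{153095}{9}$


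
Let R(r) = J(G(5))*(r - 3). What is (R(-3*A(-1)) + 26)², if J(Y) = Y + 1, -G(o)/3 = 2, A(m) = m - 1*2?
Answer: 16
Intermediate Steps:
A(m) = -2 + m (A(m) = m - 2 = -2 + m)
G(o) = -6 (G(o) = -3*2 = -6)
J(Y) = 1 + Y
R(r) = 15 - 5*r (R(r) = (1 - 6)*(r - 3) = -5*(-3 + r) = 15 - 5*r)
(R(-3*A(-1)) + 26)² = ((15 - (-15)*(-2 - 1)) + 26)² = ((15 - (-15)*(-3)) + 26)² = ((15 - 5*9) + 26)² = ((15 - 45) + 26)² = (-30 + 26)² = (-4)² = 16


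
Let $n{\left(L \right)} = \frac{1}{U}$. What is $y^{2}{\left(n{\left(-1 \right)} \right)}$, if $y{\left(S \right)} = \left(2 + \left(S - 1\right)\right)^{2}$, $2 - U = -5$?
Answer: $\frac{4096}{2401} \approx 1.706$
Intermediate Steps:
$U = 7$ ($U = 2 - -5 = 2 + 5 = 7$)
$n{\left(L \right)} = \frac{1}{7}$
$y{\left(S \right)} = \left(1 + S\right)^{2}$ ($y{\left(S \right)} = \left(2 + \left(S - 1\right)\right)^{2} = \left(2 + \left(-1 + S\right)\right)^{2} = \left(1 + S\right)^{2}$)
$y^{2}{\left(n{\left(-1 \right)} \right)} = \left(\left(1 + \frac{1}{7}\right)^{2}\right)^{2} = \left(\left(\frac{8}{7}\right)^{2}\right)^{2} = \left(\frac{64}{49}\right)^{2} = \frac{4096}{2401}$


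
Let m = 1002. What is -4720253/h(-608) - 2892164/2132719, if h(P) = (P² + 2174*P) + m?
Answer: 7316160881243/2028484491594 ≈ 3.6067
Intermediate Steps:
h(P) = 1002 + P² + 2174*P (h(P) = (P² + 2174*P) + 1002 = 1002 + P² + 2174*P)
-4720253/h(-608) - 2892164/2132719 = -4720253/(1002 + (-608)² + 2174*(-608)) - 2892164/2132719 = -4720253/(1002 + 369664 - 1321792) - 2892164*1/2132719 = -4720253/(-951126) - 2892164/2132719 = -4720253*(-1/951126) - 2892164/2132719 = 4720253/951126 - 2892164/2132719 = 7316160881243/2028484491594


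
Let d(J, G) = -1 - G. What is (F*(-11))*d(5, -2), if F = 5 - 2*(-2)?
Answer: -99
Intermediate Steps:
F = 9 (F = 5 + 4 = 9)
(F*(-11))*d(5, -2) = (9*(-11))*(-1 - 1*(-2)) = -99*(-1 + 2) = -99*1 = -99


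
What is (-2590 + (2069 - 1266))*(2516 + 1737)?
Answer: -7600111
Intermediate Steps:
(-2590 + (2069 - 1266))*(2516 + 1737) = (-2590 + 803)*4253 = -1787*4253 = -7600111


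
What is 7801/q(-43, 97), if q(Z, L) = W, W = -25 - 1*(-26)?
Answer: 7801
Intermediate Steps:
W = 1 (W = -25 + 26 = 1)
q(Z, L) = 1
7801/q(-43, 97) = 7801/1 = 7801*1 = 7801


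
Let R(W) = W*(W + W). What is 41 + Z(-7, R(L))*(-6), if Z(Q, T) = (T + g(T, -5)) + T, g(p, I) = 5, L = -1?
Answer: -13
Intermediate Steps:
R(W) = 2*W**2 (R(W) = W*(2*W) = 2*W**2)
Z(Q, T) = 5 + 2*T (Z(Q, T) = (T + 5) + T = (5 + T) + T = 5 + 2*T)
41 + Z(-7, R(L))*(-6) = 41 + (5 + 2*(2*(-1)**2))*(-6) = 41 + (5 + 2*(2*1))*(-6) = 41 + (5 + 2*2)*(-6) = 41 + (5 + 4)*(-6) = 41 + 9*(-6) = 41 - 54 = -13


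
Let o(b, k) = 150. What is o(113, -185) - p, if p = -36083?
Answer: 36233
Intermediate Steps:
o(113, -185) - p = 150 - 1*(-36083) = 150 + 36083 = 36233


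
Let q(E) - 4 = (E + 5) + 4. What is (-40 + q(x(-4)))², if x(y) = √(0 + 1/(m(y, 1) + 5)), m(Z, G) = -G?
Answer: 2809/4 ≈ 702.25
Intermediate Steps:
x(y) = ½ (x(y) = √(0 + 1/(-1*1 + 5)) = √(0 + 1/(-1 + 5)) = √(0 + 1/4) = √(0 + ¼) = √(¼) = ½)
q(E) = 13 + E (q(E) = 4 + ((E + 5) + 4) = 4 + ((5 + E) + 4) = 4 + (9 + E) = 13 + E)
(-40 + q(x(-4)))² = (-40 + (13 + ½))² = (-40 + 27/2)² = (-53/2)² = 2809/4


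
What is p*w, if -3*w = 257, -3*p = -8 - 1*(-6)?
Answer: -514/9 ≈ -57.111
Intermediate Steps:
p = ⅔ (p = -(-8 - 1*(-6))/3 = -(-8 + 6)/3 = -⅓*(-2) = ⅔ ≈ 0.66667)
w = -257/3 (w = -⅓*257 = -257/3 ≈ -85.667)
p*w = (⅔)*(-257/3) = -514/9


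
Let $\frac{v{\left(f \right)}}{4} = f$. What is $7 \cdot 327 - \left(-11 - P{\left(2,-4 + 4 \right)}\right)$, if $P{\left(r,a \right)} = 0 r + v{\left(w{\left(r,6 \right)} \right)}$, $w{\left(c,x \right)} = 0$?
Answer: $2300$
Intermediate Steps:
$v{\left(f \right)} = 4 f$
$P{\left(r,a \right)} = 0$ ($P{\left(r,a \right)} = 0 r + 4 \cdot 0 = 0 + 0 = 0$)
$7 \cdot 327 - \left(-11 - P{\left(2,-4 + 4 \right)}\right) = 7 \cdot 327 + \left(\left(0 + 94\right) - 83\right) = 2289 + \left(94 - 83\right) = 2289 + 11 = 2300$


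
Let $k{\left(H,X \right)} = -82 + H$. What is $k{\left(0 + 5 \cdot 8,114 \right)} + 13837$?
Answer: $13795$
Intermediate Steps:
$k{\left(0 + 5 \cdot 8,114 \right)} + 13837 = \left(-82 + \left(0 + 5 \cdot 8\right)\right) + 13837 = \left(-82 + \left(0 + 40\right)\right) + 13837 = \left(-82 + 40\right) + 13837 = -42 + 13837 = 13795$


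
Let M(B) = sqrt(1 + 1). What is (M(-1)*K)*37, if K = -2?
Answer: -74*sqrt(2) ≈ -104.65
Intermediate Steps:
M(B) = sqrt(2)
(M(-1)*K)*37 = (sqrt(2)*(-2))*37 = -2*sqrt(2)*37 = -74*sqrt(2)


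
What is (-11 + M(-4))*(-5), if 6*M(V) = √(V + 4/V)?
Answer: 55 - 5*I*√5/6 ≈ 55.0 - 1.8634*I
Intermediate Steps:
M(V) = √(V + 4/V)/6
(-11 + M(-4))*(-5) = (-11 + √(-4 + 4/(-4))/6)*(-5) = (-11 + √(-4 + 4*(-¼))/6)*(-5) = (-11 + √(-4 - 1)/6)*(-5) = (-11 + √(-5)/6)*(-5) = (-11 + (I*√5)/6)*(-5) = (-11 + I*√5/6)*(-5) = 55 - 5*I*√5/6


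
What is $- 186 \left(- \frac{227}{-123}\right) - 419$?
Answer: $- \frac{31253}{41} \approx -762.27$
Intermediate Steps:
$- 186 \left(- \frac{227}{-123}\right) - 419 = - 186 \left(\left(-227\right) \left(- \frac{1}{123}\right)\right) - 419 = \left(-186\right) \frac{227}{123} - 419 = - \frac{14074}{41} - 419 = - \frac{31253}{41}$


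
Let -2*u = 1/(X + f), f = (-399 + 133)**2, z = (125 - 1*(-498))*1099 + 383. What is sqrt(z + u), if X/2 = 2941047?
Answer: sqrt(971043040971874943)/1190570 ≈ 827.68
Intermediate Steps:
X = 5882094 (X = 2*2941047 = 5882094)
z = 685060 (z = (125 + 498)*1099 + 383 = 623*1099 + 383 = 684677 + 383 = 685060)
f = 70756 (f = (-266)**2 = 70756)
u = -1/11905700 (u = -1/(2*(5882094 + 70756)) = -1/2/5952850 = -1/2*1/5952850 = -1/11905700 ≈ -8.3993e-8)
sqrt(z + u) = sqrt(685060 - 1/11905700) = sqrt(8156118841999/11905700) = sqrt(971043040971874943)/1190570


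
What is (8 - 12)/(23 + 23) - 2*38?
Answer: -1750/23 ≈ -76.087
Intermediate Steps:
(8 - 12)/(23 + 23) - 2*38 = -4/46 - 76 = -4*1/46 - 76 = -2/23 - 76 = -1750/23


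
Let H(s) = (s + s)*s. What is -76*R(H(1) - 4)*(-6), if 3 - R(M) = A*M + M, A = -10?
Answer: -6840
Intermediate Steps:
H(s) = 2*s² (H(s) = (2*s)*s = 2*s²)
R(M) = 3 + 9*M (R(M) = 3 - (-10*M + M) = 3 - (-9)*M = 3 + 9*M)
-76*R(H(1) - 4)*(-6) = -76*(3 + 9*(2*1² - 4))*(-6) = -76*(3 + 9*(2*1 - 4))*(-6) = -76*(3 + 9*(2 - 4))*(-6) = -76*(3 + 9*(-2))*(-6) = -76*(3 - 18)*(-6) = -76*(-15)*(-6) = 1140*(-6) = -6840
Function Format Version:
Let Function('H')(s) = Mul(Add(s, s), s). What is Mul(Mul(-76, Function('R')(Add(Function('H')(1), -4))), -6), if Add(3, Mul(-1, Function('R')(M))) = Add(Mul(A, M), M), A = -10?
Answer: -6840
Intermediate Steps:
Function('H')(s) = Mul(2, Pow(s, 2)) (Function('H')(s) = Mul(Mul(2, s), s) = Mul(2, Pow(s, 2)))
Function('R')(M) = Add(3, Mul(9, M)) (Function('R')(M) = Add(3, Mul(-1, Add(Mul(-10, M), M))) = Add(3, Mul(-1, Mul(-9, M))) = Add(3, Mul(9, M)))
Mul(Mul(-76, Function('R')(Add(Function('H')(1), -4))), -6) = Mul(Mul(-76, Add(3, Mul(9, Add(Mul(2, Pow(1, 2)), -4)))), -6) = Mul(Mul(-76, Add(3, Mul(9, Add(Mul(2, 1), -4)))), -6) = Mul(Mul(-76, Add(3, Mul(9, Add(2, -4)))), -6) = Mul(Mul(-76, Add(3, Mul(9, -2))), -6) = Mul(Mul(-76, Add(3, -18)), -6) = Mul(Mul(-76, -15), -6) = Mul(1140, -6) = -6840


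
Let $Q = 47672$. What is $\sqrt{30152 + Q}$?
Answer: $64 \sqrt{19} \approx 278.97$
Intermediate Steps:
$\sqrt{30152 + Q} = \sqrt{30152 + 47672} = \sqrt{77824} = 64 \sqrt{19}$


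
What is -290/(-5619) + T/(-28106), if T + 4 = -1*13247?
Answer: 82608109/157927614 ≈ 0.52308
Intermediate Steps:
T = -13251 (T = -4 - 1*13247 = -4 - 13247 = -13251)
-290/(-5619) + T/(-28106) = -290/(-5619) - 13251/(-28106) = -290*(-1/5619) - 13251*(-1/28106) = 290/5619 + 13251/28106 = 82608109/157927614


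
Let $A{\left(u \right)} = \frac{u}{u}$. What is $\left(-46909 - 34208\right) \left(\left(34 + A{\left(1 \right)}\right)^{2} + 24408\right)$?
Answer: $-2079272061$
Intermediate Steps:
$A{\left(u \right)} = 1$
$\left(-46909 - 34208\right) \left(\left(34 + A{\left(1 \right)}\right)^{2} + 24408\right) = \left(-46909 - 34208\right) \left(\left(34 + 1\right)^{2} + 24408\right) = - 81117 \left(35^{2} + 24408\right) = - 81117 \left(1225 + 24408\right) = \left(-81117\right) 25633 = -2079272061$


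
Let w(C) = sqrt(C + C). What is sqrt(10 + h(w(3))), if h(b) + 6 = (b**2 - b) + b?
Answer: sqrt(10) ≈ 3.1623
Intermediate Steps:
w(C) = sqrt(2)*sqrt(C) (w(C) = sqrt(2*C) = sqrt(2)*sqrt(C))
h(b) = -6 + b**2 (h(b) = -6 + ((b**2 - b) + b) = -6 + b**2)
sqrt(10 + h(w(3))) = sqrt(10 + (-6 + (sqrt(2)*sqrt(3))**2)) = sqrt(10 + (-6 + (sqrt(6))**2)) = sqrt(10 + (-6 + 6)) = sqrt(10 + 0) = sqrt(10)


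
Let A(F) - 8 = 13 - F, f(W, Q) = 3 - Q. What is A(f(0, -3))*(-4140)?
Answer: -62100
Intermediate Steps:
A(F) = 21 - F (A(F) = 8 + (13 - F) = 21 - F)
A(f(0, -3))*(-4140) = (21 - (3 - 1*(-3)))*(-4140) = (21 - (3 + 3))*(-4140) = (21 - 1*6)*(-4140) = (21 - 6)*(-4140) = 15*(-4140) = -62100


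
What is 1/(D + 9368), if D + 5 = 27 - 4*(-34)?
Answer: 1/9526 ≈ 0.00010498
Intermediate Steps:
D = 158 (D = -5 + (27 - 4*(-34)) = -5 + (27 + 136) = -5 + 163 = 158)
1/(D + 9368) = 1/(158 + 9368) = 1/9526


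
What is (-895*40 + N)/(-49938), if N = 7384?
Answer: 4736/8323 ≈ 0.56903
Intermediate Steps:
(-895*40 + N)/(-49938) = (-895*40 + 7384)/(-49938) = (-35800 + 7384)*(-1/49938) = -28416*(-1/49938) = 4736/8323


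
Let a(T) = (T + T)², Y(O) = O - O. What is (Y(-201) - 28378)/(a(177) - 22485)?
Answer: -28378/102831 ≈ -0.27597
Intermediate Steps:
Y(O) = 0
a(T) = 4*T² (a(T) = (2*T)² = 4*T²)
(Y(-201) - 28378)/(a(177) - 22485) = (0 - 28378)/(4*177² - 22485) = -28378/(4*31329 - 22485) = -28378/(125316 - 22485) = -28378/102831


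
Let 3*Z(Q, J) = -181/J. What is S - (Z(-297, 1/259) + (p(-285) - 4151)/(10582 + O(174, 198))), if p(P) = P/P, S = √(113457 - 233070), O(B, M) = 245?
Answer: 169190461/10827 + I*√119613 ≈ 15627.0 + 345.85*I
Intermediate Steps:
Z(Q, J) = -181/(3*J) (Z(Q, J) = (-181/J)/3 = -181/(3*J))
S = I*√119613 (S = √(-119613) = I*√119613 ≈ 345.85*I)
p(P) = 1
S - (Z(-297, 1/259) + (p(-285) - 4151)/(10582 + O(174, 198))) = I*√119613 - (-181/(3*(1/259)) + (1 - 4151)/(10582 + 245)) = I*√119613 - (-181/(3*1/259) - 4150/10827) = I*√119613 - (-181/3*259 - 4150*1/10827) = I*√119613 - (-46879/3 - 4150/10827) = I*√119613 - 1*(-169190461/10827) = I*√119613 + 169190461/10827 = 169190461/10827 + I*√119613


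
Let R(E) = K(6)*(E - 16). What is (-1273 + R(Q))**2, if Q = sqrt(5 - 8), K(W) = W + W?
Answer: 2145793 - 35160*I*sqrt(3) ≈ 2.1458e+6 - 60899.0*I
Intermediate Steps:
K(W) = 2*W
Q = I*sqrt(3) (Q = sqrt(-3) = I*sqrt(3) ≈ 1.732*I)
R(E) = -192 + 12*E (R(E) = (2*6)*(E - 16) = 12*(-16 + E) = -192 + 12*E)
(-1273 + R(Q))**2 = (-1273 + (-192 + 12*(I*sqrt(3))))**2 = (-1273 + (-192 + 12*I*sqrt(3)))**2 = (-1465 + 12*I*sqrt(3))**2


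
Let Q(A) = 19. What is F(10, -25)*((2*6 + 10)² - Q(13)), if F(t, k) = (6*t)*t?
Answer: 279000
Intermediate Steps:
F(t, k) = 6*t²
F(10, -25)*((2*6 + 10)² - Q(13)) = (6*10²)*((2*6 + 10)² - 1*19) = (6*100)*((12 + 10)² - 19) = 600*(22² - 19) = 600*(484 - 19) = 600*465 = 279000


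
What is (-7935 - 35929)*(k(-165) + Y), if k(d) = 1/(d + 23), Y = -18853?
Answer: 58714749364/71 ≈ 8.2697e+8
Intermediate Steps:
k(d) = 1/(23 + d)
(-7935 - 35929)*(k(-165) + Y) = (-7935 - 35929)*(1/(23 - 165) - 18853) = -43864*(1/(-142) - 18853) = -43864*(-1/142 - 18853) = -43864*(-2677127/142) = 58714749364/71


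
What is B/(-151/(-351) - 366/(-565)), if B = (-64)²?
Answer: 812298240/213781 ≈ 3799.7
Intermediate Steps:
B = 4096
B/(-151/(-351) - 366/(-565)) = 4096/(-151/(-351) - 366/(-565)) = 4096/(-151*(-1/351) - 366*(-1/565)) = 4096/(151/351 + 366/565) = 4096/(213781/198315) = (198315/213781)*4096 = 812298240/213781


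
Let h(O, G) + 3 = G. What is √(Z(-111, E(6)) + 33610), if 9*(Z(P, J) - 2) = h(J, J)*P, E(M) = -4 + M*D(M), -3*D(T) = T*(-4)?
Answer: √297957/3 ≈ 181.95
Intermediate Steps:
h(O, G) = -3 + G
D(T) = 4*T/3 (D(T) = -T*(-4)/3 = -(-4)*T/3 = 4*T/3)
E(M) = -4 + 4*M²/3 (E(M) = -4 + M*(4*M/3) = -4 + 4*M²/3)
Z(P, J) = 2 + P*(-3 + J)/9 (Z(P, J) = 2 + ((-3 + J)*P)/9 = 2 + (P*(-3 + J))/9 = 2 + P*(-3 + J)/9)
√(Z(-111, E(6)) + 33610) = √((2 + (⅑)*(-111)*(-3 + (-4 + (4/3)*6²))) + 33610) = √((2 + (⅑)*(-111)*(-3 + (-4 + (4/3)*36))) + 33610) = √((2 + (⅑)*(-111)*(-3 + (-4 + 48))) + 33610) = √((2 + (⅑)*(-111)*(-3 + 44)) + 33610) = √((2 + (⅑)*(-111)*41) + 33610) = √((2 - 1517/3) + 33610) = √(-1511/3 + 33610) = √(99319/3) = √297957/3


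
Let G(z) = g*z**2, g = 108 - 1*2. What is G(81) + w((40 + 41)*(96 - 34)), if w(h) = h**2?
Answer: 25915950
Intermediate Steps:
g = 106 (g = 108 - 2 = 106)
G(z) = 106*z**2
G(81) + w((40 + 41)*(96 - 34)) = 106*81**2 + ((40 + 41)*(96 - 34))**2 = 106*6561 + (81*62)**2 = 695466 + 5022**2 = 695466 + 25220484 = 25915950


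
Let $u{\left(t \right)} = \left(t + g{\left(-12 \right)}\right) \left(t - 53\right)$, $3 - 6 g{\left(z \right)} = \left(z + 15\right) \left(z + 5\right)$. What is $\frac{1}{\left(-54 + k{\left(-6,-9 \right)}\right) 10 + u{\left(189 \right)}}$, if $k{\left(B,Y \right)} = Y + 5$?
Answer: $\frac{1}{25668} \approx 3.8959 \cdot 10^{-5}$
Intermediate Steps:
$g{\left(z \right)} = \frac{1}{2} - \frac{\left(5 + z\right) \left(15 + z\right)}{6}$ ($g{\left(z \right)} = \frac{1}{2} - \frac{\left(z + 15\right) \left(z + 5\right)}{6} = \frac{1}{2} - \frac{\left(15 + z\right) \left(5 + z\right)}{6} = \frac{1}{2} - \frac{\left(5 + z\right) \left(15 + z\right)}{6}$)
$u{\left(t \right)} = \left(-53 + t\right) \left(4 + t\right)$ ($u{\left(t \right)} = \left(t - \left(-28 + 24\right)\right) \left(t - 53\right) = \left(t - -4\right) \left(-53 + t\right) = \left(t + 4\right) \left(-53 + t\right) = \left(4 + t\right) \left(-53 + t\right) = \left(-53 + t\right) \left(4 + t\right)$)
$k{\left(B,Y \right)} = 5 + Y$
$\frac{1}{\left(-54 + k{\left(-6,-9 \right)}\right) 10 + u{\left(189 \right)}} = \frac{1}{\left(-54 + \left(5 - 9\right)\right) 10 - \left(9473 - 35721\right)} = \frac{1}{\left(-54 - 4\right) 10 - -26248} = \frac{1}{\left(-58\right) 10 + 26248} = \frac{1}{-580 + 26248} = \frac{1}{25668}$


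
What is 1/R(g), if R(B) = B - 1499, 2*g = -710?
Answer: -1/1854 ≈ -0.00053937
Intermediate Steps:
g = -355 (g = (1/2)*(-710) = -355)
R(B) = -1499 + B
1/R(g) = 1/(-1499 - 355) = 1/(-1854) = -1/1854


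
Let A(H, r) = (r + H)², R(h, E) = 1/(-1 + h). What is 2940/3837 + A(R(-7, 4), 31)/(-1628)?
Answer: 24077649/133261568 ≈ 0.18068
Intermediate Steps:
A(H, r) = (H + r)²
2940/3837 + A(R(-7, 4), 31)/(-1628) = 2940/3837 + (1/(-1 - 7) + 31)²/(-1628) = 2940*(1/3837) + (1/(-8) + 31)²*(-1/1628) = 980/1279 + (-⅛ + 31)²*(-1/1628) = 980/1279 + (247/8)²*(-1/1628) = 980/1279 + (61009/64)*(-1/1628) = 980/1279 - 61009/104192 = 24077649/133261568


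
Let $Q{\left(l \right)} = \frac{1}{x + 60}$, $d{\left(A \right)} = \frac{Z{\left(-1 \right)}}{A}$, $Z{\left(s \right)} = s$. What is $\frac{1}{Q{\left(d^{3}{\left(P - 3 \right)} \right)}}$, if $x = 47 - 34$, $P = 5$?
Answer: $73$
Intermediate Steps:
$x = 13$
$d{\left(A \right)} = - \frac{1}{A}$
$Q{\left(l \right)} = \frac{1}{73}$ ($Q{\left(l \right)} = \frac{1}{13 + 60} = \frac{1}{73}$)
$\frac{1}{Q{\left(d^{3}{\left(P - 3 \right)} \right)}} = \frac{1}{\frac{1}{73}} = 73$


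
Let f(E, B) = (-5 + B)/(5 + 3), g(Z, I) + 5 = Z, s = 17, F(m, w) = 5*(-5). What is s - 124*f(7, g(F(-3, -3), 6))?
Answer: 1119/2 ≈ 559.50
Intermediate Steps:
F(m, w) = -25
g(Z, I) = -5 + Z
f(E, B) = -5/8 + B/8 (f(E, B) = (-5 + B)/8 = (-5 + B)*(⅛) = -5/8 + B/8)
s - 124*f(7, g(F(-3, -3), 6)) = 17 - 124*(-5/8 + (-5 - 25)/8) = 17 - 124*(-5/8 + (⅛)*(-30)) = 17 - 124*(-5/8 - 15/4) = 17 - 124*(-35/8) = 17 + 1085/2 = 1119/2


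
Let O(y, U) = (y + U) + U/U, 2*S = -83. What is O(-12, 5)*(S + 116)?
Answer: -447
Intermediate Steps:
S = -83/2 (S = (½)*(-83) = -83/2 ≈ -41.500)
O(y, U) = 1 + U + y (O(y, U) = (U + y) + 1 = 1 + U + y)
O(-12, 5)*(S + 116) = (1 + 5 - 12)*(-83/2 + 116) = -6*149/2 = -447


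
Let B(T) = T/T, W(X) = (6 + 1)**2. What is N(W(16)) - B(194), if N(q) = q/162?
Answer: -113/162 ≈ -0.69753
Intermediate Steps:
W(X) = 49 (W(X) = 7**2 = 49)
B(T) = 1
N(q) = q/162 (N(q) = q*(1/162) = q/162)
N(W(16)) - B(194) = (1/162)*49 - 1*1 = 49/162 - 1 = -113/162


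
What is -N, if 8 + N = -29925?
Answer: 29933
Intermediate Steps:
N = -29933 (N = -8 - 29925 = -29933)
-N = -1*(-29933) = 29933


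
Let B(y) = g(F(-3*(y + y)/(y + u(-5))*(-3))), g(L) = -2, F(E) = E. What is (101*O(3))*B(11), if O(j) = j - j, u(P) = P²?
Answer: 0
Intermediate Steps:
B(y) = -2
O(j) = 0
(101*O(3))*B(11) = (101*0)*(-2) = 0*(-2) = 0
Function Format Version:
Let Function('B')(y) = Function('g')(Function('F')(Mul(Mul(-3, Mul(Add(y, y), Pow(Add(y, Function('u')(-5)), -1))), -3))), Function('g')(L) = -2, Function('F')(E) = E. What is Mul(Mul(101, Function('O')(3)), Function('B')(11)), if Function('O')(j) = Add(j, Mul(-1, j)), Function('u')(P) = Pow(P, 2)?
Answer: 0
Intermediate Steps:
Function('B')(y) = -2
Function('O')(j) = 0
Mul(Mul(101, Function('O')(3)), Function('B')(11)) = Mul(Mul(101, 0), -2) = Mul(0, -2) = 0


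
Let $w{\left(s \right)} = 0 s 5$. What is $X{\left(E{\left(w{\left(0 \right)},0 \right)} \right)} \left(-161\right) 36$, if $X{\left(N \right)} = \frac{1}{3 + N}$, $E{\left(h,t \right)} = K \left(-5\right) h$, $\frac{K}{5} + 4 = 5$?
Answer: $-1932$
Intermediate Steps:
$K = 5$ ($K = -20 + 5 \cdot 5 = -20 + 25 = 5$)
$w{\left(s \right)} = 0$ ($w{\left(s \right)} = 0 \cdot 5 = 0$)
$E{\left(h,t \right)} = - 25 h$ ($E{\left(h,t \right)} = 5 \left(-5\right) h = - 25 h$)
$X{\left(E{\left(w{\left(0 \right)},0 \right)} \right)} \left(-161\right) 36 = \frac{1}{3 - 0} \left(-161\right) 36 = \frac{1}{3 + 0} \left(-161\right) 36 = \frac{1}{3} \left(-161\right) 36 = \left(- \frac{161}{3}\right) 36 = -1932$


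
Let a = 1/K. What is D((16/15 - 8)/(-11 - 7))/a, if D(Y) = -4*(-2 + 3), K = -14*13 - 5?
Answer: 748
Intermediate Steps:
K = -187 (K = -182 - 5 = -187)
D(Y) = -4 (D(Y) = -4*1 = -4)
a = -1/187 (a = 1/(-187) = -1/187 ≈ -0.0053476)
D((16/15 - 8)/(-11 - 7))/a = -4/(-1/187) = -4*(-187) = 748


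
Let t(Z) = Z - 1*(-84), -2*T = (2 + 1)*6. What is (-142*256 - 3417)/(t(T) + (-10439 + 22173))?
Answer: -39769/11809 ≈ -3.3677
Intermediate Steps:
T = -9 (T = -(2 + 1)*6/2 = -3*6/2 = -½*18 = -9)
t(Z) = 84 + Z (t(Z) = Z + 84 = 84 + Z)
(-142*256 - 3417)/(t(T) + (-10439 + 22173)) = (-142*256 - 3417)/((84 - 9) + (-10439 + 22173)) = (-36352 - 3417)/(75 + 11734) = -39769/11809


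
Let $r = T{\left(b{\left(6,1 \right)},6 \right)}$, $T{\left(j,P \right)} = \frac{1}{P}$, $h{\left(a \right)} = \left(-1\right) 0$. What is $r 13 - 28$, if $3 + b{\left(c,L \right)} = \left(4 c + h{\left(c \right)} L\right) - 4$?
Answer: $- \frac{155}{6} \approx -25.833$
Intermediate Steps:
$h{\left(a \right)} = 0$
$b{\left(c,L \right)} = -7 + 4 c$ ($b{\left(c,L \right)} = -3 + \left(\left(4 c + 0 L\right) - 4\right) = -3 + \left(\left(4 c + 0\right) - 4\right) = -3 + \left(4 c - 4\right) = -3 + \left(-4 + 4 c\right) = -7 + 4 c$)
$r = \frac{1}{6} \approx 0.16667$
$r 13 - 28 = \frac{1}{6} \cdot 13 - 28 = \frac{13}{6} - 28 = - \frac{155}{6}$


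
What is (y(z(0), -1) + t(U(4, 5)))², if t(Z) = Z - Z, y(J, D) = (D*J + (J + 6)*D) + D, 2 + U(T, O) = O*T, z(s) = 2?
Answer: 121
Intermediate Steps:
U(T, O) = -2 + O*T
y(J, D) = D + D*J + D*(6 + J) (y(J, D) = (D*J + (6 + J)*D) + D = (D*J + D*(6 + J)) + D = D + D*J + D*(6 + J))
t(Z) = 0
(y(z(0), -1) + t(U(4, 5)))² = (-(7 + 2*2) + 0)² = (-(7 + 4) + 0)² = (-1*11 + 0)² = (-11 + 0)² = (-11)² = 121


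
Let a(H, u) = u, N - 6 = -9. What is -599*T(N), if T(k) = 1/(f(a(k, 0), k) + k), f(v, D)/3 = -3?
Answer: 599/12 ≈ 49.917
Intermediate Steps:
N = -3 (N = 6 - 9 = -3)
f(v, D) = -9 (f(v, D) = 3*(-3) = -9)
T(k) = 1/(-9 + k)
-599*T(N) = -599/(-9 - 3) = -599/(-12) = -599*(-1/12) = 599/12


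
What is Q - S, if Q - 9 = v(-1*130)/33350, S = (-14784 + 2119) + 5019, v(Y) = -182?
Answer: 127647034/16675 ≈ 7655.0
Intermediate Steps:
S = -7646 (S = -12665 + 5019 = -7646)
Q = 149984/16675 (Q = 9 - 182/33350 = 9 - 182*1/33350 = 9 - 91/16675 = 149984/16675 ≈ 8.9945)
Q - S = 149984/16675 - 1*(-7646) = 149984/16675 + 7646 = 127647034/16675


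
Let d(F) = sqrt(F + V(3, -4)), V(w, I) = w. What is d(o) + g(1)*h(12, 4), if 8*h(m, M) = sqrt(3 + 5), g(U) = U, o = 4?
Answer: sqrt(7) + sqrt(2)/4 ≈ 2.9993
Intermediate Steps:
d(F) = sqrt(3 + F) (d(F) = sqrt(F + 3) = sqrt(3 + F))
h(m, M) = sqrt(2)/4 (h(m, M) = sqrt(3 + 5)/8 = sqrt(8)/8 = (2*sqrt(2))/8 = sqrt(2)/4)
d(o) + g(1)*h(12, 4) = sqrt(3 + 4) + 1*(sqrt(2)/4) = sqrt(7) + sqrt(2)/4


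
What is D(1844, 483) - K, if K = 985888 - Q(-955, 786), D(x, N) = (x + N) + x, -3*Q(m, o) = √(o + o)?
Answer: -981717 - 2*√393/3 ≈ -9.8173e+5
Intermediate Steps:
Q(m, o) = -√2*√o/3 (Q(m, o) = -√(o + o)/3 = -√2*√o/3)
D(x, N) = N + 2*x (D(x, N) = (N + x) + x = N + 2*x)
K = 985888 + 2*√393/3 (K = 985888 - (-1)*√2*√786/3 = 985888 - (-2)*√393/3 = 985888 + 2*√393/3 ≈ 9.8590e+5)
D(1844, 483) - K = (483 + 2*1844) - (985888 + 2*√393/3) = (483 + 3688) + (-985888 - 2*√393/3) = 4171 + (-985888 - 2*√393/3) = -981717 - 2*√393/3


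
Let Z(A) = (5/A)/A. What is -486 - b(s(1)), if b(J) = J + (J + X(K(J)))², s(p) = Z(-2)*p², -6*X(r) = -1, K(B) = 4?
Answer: -70453/144 ≈ -489.26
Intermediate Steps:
X(r) = ⅙ (X(r) = -⅙*(-1) = ⅙)
Z(A) = 5/A²
s(p) = 5*p²/4 (s(p) = (5/(-2)²)*p² = (5*(¼))*p² = 5*p²/4)
b(J) = J + (⅙ + J)² (b(J) = J + (J + ⅙)² = J + (⅙ + J)²)
-486 - b(s(1)) = -486 - ((5/4)*1² + (1 + 6*((5/4)*1²))²/36) = -486 - ((5/4)*1 + (1 + 6*((5/4)*1))²/36) = -486 - (5/4 + (1 + 6*(5/4))²/36) = -486 - (5/4 + (1 + 15/2)²/36) = -486 - (5/4 + (17/2)²/36) = -486 - (5/4 + (1/36)*(289/4)) = -486 - (5/4 + 289/144) = -486 - 1*469/144 = -486 - 469/144 = -70453/144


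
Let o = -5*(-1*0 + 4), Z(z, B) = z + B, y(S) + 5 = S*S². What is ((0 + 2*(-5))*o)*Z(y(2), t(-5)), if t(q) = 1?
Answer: 800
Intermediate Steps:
y(S) = -5 + S³ (y(S) = -5 + S*S² = -5 + S³)
Z(z, B) = B + z
o = -20 (o = -5*(0 + 4) = -5*4 = -20)
((0 + 2*(-5))*o)*Z(y(2), t(-5)) = ((0 + 2*(-5))*(-20))*(1 + (-5 + 2³)) = ((0 - 10)*(-20))*(1 + (-5 + 8)) = (-10*(-20))*(1 + 3) = 200*4 = 800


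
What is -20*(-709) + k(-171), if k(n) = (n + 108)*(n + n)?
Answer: 35726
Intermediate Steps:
k(n) = 2*n*(108 + n) (k(n) = (108 + n)*(2*n) = 2*n*(108 + n))
-20*(-709) + k(-171) = -20*(-709) + 2*(-171)*(108 - 171) = 14180 + 2*(-171)*(-63) = 14180 + 21546 = 35726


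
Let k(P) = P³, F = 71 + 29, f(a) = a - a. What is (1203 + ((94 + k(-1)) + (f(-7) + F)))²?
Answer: 1948816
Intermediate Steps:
f(a) = 0
F = 100
(1203 + ((94 + k(-1)) + (f(-7) + F)))² = (1203 + ((94 + (-1)³) + (0 + 100)))² = (1203 + ((94 - 1) + 100))² = (1203 + (93 + 100))² = (1203 + 193)² = 1396² = 1948816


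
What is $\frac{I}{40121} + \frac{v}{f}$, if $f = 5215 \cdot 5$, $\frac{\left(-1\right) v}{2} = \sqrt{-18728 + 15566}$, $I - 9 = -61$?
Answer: $- \frac{52}{40121} - \frac{2 i \sqrt{3162}}{26075} \approx -0.0012961 - 0.0043131 i$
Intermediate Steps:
$I = -52$ ($I = 9 - 61 = -52$)
$v = - 2 i \sqrt{3162}$ ($v = - 2 \sqrt{-18728 + 15566} = - 2 \sqrt{-3162} = - 2 i \sqrt{3162} \approx - 112.46 i$)
$f = 26075$
$\frac{I}{40121} + \frac{v}{f} = - \frac{52}{40121} + \frac{\left(-2\right) i \sqrt{3162}}{26075} = \left(-52\right) \frac{1}{40121} + - 2 i \sqrt{3162} \cdot \frac{1}{26075} = - \frac{52}{40121} - \frac{2 i \sqrt{3162}}{26075}$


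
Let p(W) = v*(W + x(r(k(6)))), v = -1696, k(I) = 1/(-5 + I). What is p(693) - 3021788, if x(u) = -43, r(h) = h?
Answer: -4124188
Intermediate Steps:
p(W) = 72928 - 1696*W (p(W) = -1696*(W - 43) = -1696*(-43 + W) = 72928 - 1696*W)
p(693) - 3021788 = (72928 - 1696*693) - 3021788 = (72928 - 1175328) - 3021788 = -1102400 - 3021788 = -4124188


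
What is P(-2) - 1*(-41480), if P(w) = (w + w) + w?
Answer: 41474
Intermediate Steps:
P(w) = 3*w (P(w) = 2*w + w = 3*w)
P(-2) - 1*(-41480) = 3*(-2) - 1*(-41480) = -6 + 41480 = 41474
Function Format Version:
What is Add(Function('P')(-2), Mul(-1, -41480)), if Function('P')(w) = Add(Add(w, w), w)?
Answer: 41474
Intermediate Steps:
Function('P')(w) = Mul(3, w) (Function('P')(w) = Add(Mul(2, w), w) = Mul(3, w))
Add(Function('P')(-2), Mul(-1, -41480)) = Add(Mul(3, -2), Mul(-1, -41480)) = Add(-6, 41480) = 41474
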